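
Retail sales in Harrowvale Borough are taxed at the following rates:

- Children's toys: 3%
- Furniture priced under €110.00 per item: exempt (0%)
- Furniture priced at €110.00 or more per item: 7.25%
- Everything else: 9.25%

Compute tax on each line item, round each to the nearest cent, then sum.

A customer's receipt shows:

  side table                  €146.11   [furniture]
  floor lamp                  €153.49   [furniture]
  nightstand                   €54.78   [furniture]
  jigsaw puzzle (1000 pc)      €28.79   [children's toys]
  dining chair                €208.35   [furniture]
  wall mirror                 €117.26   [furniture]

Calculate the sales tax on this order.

€46.19

Side table €146.11: furniture, €110.00 or more → 7.25% → €10.59
Floor lamp €153.49: furniture, €110.00 or more → 7.25% → €11.13
Nightstand €54.78: furniture, under €110.00 → 0% → €0.00
Jigsaw puzzle (1000 pc) €28.79: children's toys → 3% → €0.86
Dining chair €208.35: furniture, €110.00 or more → 7.25% → €15.11
Wall mirror €117.26: furniture, €110.00 or more → 7.25% → €8.50
Total tax = €10.59 + €11.13 + €0.86 + €15.11 + €8.50 = €46.19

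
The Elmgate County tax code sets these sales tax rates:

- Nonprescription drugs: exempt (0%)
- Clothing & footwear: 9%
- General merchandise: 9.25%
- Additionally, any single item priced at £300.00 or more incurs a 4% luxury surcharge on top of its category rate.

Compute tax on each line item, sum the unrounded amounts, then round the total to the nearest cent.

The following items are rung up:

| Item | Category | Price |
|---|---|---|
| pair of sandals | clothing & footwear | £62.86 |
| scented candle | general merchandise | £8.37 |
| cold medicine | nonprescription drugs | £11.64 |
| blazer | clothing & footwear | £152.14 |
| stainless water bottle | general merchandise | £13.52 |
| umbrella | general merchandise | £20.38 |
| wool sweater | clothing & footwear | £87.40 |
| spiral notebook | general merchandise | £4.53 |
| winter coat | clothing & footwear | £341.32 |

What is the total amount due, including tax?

£778.08

Pair of sandals £62.86: clothing & footwear → 9% → £5.6574
Scented candle £8.37: general merchandise → 9.25% → £0.774225
Cold medicine £11.64: nonprescription drugs → 0% → £0.00
Blazer £152.14: clothing & footwear → 9% → £13.6926
Stainless water bottle £13.52: general merchandise → 9.25% → £1.2506
Umbrella £20.38: general merchandise → 9.25% → £1.88515
Wool sweater £87.40: clothing & footwear → 9% → £7.866
Spiral notebook £4.53: general merchandise → 9.25% → £0.419025
Winter coat £341.32: clothing & footwear → 9% + 4% surcharge = 13% → £44.3716
Subtotal = £702.16; unrounded tax = £75.9166 → £75.92; total due = £778.08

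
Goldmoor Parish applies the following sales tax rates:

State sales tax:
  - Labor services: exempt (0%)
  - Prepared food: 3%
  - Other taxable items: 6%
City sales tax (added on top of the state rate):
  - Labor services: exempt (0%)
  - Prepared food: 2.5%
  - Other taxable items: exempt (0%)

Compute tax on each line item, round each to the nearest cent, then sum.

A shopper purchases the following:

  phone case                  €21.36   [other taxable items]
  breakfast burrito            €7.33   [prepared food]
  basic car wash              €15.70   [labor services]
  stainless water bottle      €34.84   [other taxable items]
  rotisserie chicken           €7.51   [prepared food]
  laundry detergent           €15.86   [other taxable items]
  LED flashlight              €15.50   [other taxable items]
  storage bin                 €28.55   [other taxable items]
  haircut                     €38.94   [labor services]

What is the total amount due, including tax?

€193.36

Phone case €21.36: other taxable items → 6% + 0% city = 6% → €1.28
Breakfast burrito €7.33: prepared food → 3% + 2.5% city = 5.5% → €0.40
Basic car wash €15.70: labor services → 0% + 0% city = 0% → €0.00
Stainless water bottle €34.84: other taxable items → 6% + 0% city = 6% → €2.09
Rotisserie chicken €7.51: prepared food → 3% + 2.5% city = 5.5% → €0.41
Laundry detergent €15.86: other taxable items → 6% + 0% city = 6% → €0.95
LED flashlight €15.50: other taxable items → 6% + 0% city = 6% → €0.93
Storage bin €28.55: other taxable items → 6% + 0% city = 6% → €1.71
Haircut €38.94: labor services → 0% + 0% city = 0% → €0.00
Subtotal = €185.59; tax = €7.77; total due = €193.36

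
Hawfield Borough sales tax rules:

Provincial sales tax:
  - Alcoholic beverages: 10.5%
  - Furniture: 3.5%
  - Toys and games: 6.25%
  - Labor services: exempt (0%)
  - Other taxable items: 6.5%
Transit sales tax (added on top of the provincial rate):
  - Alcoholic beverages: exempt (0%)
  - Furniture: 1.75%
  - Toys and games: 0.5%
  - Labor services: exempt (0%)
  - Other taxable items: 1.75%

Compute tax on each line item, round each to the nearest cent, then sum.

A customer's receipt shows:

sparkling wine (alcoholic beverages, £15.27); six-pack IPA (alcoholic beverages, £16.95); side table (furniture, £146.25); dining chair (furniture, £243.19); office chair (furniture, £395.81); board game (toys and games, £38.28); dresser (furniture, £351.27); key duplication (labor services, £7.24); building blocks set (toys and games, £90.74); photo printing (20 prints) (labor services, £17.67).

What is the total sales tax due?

£71.75

Sparkling wine £15.27: alcoholic beverages → 10.5% + 0% transit = 10.5% → £1.60
Six-pack IPA £16.95: alcoholic beverages → 10.5% + 0% transit = 10.5% → £1.78
Side table £146.25: furniture → 3.5% + 1.75% transit = 5.25% → £7.68
Dining chair £243.19: furniture → 3.5% + 1.75% transit = 5.25% → £12.77
Office chair £395.81: furniture → 3.5% + 1.75% transit = 5.25% → £20.78
Board game £38.28: toys and games → 6.25% + 0.5% transit = 6.75% → £2.58
Dresser £351.27: furniture → 3.5% + 1.75% transit = 5.25% → £18.44
Key duplication £7.24: labor services → 0% + 0% transit = 0% → £0.00
Building blocks set £90.74: toys and games → 6.25% + 0.5% transit = 6.75% → £6.12
Photo printing (20 prints) £17.67: labor services → 0% + 0% transit = 0% → £0.00
Total tax = £1.60 + £1.78 + £7.68 + £12.77 + £20.78 + £2.58 + £18.44 + £6.12 = £71.75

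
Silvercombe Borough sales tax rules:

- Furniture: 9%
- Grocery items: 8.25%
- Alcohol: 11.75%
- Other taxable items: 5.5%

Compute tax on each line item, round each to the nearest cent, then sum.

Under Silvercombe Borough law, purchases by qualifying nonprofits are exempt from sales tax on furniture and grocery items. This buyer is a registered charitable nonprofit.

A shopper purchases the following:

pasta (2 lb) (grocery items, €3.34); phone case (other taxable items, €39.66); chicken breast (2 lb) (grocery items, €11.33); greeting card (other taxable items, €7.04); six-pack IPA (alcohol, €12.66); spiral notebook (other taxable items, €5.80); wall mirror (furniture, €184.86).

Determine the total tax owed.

Pasta (2 lb) €3.34: grocery items, buyer-exempt → 0% → €0.00
Phone case €39.66: other taxable items → 5.5% → €2.18
Chicken breast (2 lb) €11.33: grocery items, buyer-exempt → 0% → €0.00
Greeting card €7.04: other taxable items → 5.5% → €0.39
Six-pack IPA €12.66: alcohol → 11.75% → €1.49
Spiral notebook €5.80: other taxable items → 5.5% → €0.32
Wall mirror €184.86: furniture, buyer-exempt → 0% → €0.00
Total tax = €2.18 + €0.39 + €1.49 + €0.32 = €4.38

€4.38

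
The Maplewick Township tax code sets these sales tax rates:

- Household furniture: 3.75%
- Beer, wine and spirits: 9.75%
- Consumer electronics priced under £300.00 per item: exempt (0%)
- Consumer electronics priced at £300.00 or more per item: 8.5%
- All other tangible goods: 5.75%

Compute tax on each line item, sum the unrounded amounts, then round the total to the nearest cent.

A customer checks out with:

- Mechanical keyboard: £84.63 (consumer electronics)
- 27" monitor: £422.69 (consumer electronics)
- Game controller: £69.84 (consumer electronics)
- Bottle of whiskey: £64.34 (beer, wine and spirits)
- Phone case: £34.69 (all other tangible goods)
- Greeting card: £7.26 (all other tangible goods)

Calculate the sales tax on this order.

Mechanical keyboard £84.63: consumer electronics, under £300.00 → 0% → £0.00
27" monitor £422.69: consumer electronics, £300.00 or more → 8.5% → £35.92865
Game controller £69.84: consumer electronics, under £300.00 → 0% → £0.00
Bottle of whiskey £64.34: beer, wine and spirits → 9.75% → £6.27315
Phone case £34.69: all other tangible goods → 5.75% → £1.994675
Greeting card £7.26: all other tangible goods → 5.75% → £0.41745
Unrounded tax sum = £44.613925 → £44.61

£44.61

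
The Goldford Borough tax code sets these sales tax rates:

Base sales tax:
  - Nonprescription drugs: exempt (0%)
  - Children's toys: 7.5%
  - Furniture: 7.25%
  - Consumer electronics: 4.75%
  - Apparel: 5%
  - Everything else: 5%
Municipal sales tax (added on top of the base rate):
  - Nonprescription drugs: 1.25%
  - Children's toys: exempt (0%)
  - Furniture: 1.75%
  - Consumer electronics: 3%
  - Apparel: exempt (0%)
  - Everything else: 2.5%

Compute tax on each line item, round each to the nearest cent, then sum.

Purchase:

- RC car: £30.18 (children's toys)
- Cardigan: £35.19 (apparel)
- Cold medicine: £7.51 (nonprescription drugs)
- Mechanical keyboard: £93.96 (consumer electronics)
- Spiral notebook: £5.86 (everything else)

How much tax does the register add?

RC car £30.18: children's toys → 7.5% + 0% municipal = 7.5% → £2.26
Cardigan £35.19: apparel → 5% + 0% municipal = 5% → £1.76
Cold medicine £7.51: nonprescription drugs → 0% + 1.25% municipal = 1.25% → £0.09
Mechanical keyboard £93.96: consumer electronics → 4.75% + 3% municipal = 7.75% → £7.28
Spiral notebook £5.86: everything else → 5% + 2.5% municipal = 7.5% → £0.44
Total tax = £2.26 + £1.76 + £0.09 + £7.28 + £0.44 = £11.83

£11.83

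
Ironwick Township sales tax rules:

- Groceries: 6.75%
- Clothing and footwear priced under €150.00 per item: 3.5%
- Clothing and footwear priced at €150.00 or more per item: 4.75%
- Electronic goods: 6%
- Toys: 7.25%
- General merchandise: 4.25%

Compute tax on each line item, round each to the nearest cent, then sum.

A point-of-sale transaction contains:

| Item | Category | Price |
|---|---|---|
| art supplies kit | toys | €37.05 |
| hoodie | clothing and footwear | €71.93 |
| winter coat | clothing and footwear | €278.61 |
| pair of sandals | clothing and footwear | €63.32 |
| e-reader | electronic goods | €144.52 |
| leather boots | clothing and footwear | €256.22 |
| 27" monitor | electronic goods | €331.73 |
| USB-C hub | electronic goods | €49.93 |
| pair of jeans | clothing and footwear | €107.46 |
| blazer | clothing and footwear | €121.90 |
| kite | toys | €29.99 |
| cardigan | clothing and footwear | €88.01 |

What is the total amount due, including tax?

€1658.35

Art supplies kit €37.05: toys → 7.25% → €2.69
Hoodie €71.93: clothing and footwear, under €150.00 → 3.5% → €2.52
Winter coat €278.61: clothing and footwear, €150.00 or more → 4.75% → €13.23
Pair of sandals €63.32: clothing and footwear, under €150.00 → 3.5% → €2.22
E-reader €144.52: electronic goods → 6% → €8.67
Leather boots €256.22: clothing and footwear, €150.00 or more → 4.75% → €12.17
27" monitor €331.73: electronic goods → 6% → €19.90
USB-C hub €49.93: electronic goods → 6% → €3.00
Pair of jeans €107.46: clothing and footwear, under €150.00 → 3.5% → €3.76
Blazer €121.90: clothing and footwear, under €150.00 → 3.5% → €4.27
Kite €29.99: toys → 7.25% → €2.17
Cardigan €88.01: clothing and footwear, under €150.00 → 3.5% → €3.08
Subtotal = €1580.67; tax = €77.68; total due = €1658.35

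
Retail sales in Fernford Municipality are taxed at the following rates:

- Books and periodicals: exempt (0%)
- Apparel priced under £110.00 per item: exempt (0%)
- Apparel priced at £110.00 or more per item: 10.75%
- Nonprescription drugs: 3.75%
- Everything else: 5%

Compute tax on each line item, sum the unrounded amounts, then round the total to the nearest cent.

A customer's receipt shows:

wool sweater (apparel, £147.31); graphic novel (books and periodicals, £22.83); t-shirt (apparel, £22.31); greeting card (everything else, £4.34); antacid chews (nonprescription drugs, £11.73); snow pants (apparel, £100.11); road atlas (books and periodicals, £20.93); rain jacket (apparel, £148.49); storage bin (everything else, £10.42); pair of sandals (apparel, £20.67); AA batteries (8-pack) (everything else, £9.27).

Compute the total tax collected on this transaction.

£33.44

Wool sweater £147.31: apparel, £110.00 or more → 10.75% → £15.835825
Graphic novel £22.83: books and periodicals → 0% → £0.00
T-shirt £22.31: apparel, under £110.00 → 0% → £0.00
Greeting card £4.34: everything else → 5% → £0.217
Antacid chews £11.73: nonprescription drugs → 3.75% → £0.439875
Snow pants £100.11: apparel, under £110.00 → 0% → £0.00
Road atlas £20.93: books and periodicals → 0% → £0.00
Rain jacket £148.49: apparel, £110.00 or more → 10.75% → £15.962675
Storage bin £10.42: everything else → 5% → £0.521
Pair of sandals £20.67: apparel, under £110.00 → 0% → £0.00
AA batteries (8-pack) £9.27: everything else → 5% → £0.4635
Unrounded tax sum = £33.439875 → £33.44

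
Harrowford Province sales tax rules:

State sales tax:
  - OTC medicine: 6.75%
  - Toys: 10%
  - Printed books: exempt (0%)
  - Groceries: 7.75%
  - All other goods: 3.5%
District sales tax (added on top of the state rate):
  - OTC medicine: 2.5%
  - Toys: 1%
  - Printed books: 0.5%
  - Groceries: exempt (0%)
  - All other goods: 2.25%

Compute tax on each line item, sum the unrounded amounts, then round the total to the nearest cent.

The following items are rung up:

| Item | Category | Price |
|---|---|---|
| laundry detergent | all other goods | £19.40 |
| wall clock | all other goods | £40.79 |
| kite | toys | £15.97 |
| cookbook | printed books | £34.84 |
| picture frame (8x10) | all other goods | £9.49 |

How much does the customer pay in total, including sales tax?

Laundry detergent £19.40: all other goods → 3.5% + 2.25% district = 5.75% → £1.1155
Wall clock £40.79: all other goods → 3.5% + 2.25% district = 5.75% → £2.345425
Kite £15.97: toys → 10% + 1% district = 11% → £1.7567
Cookbook £34.84: printed books → 0% + 0.5% district = 0.5% → £0.1742
Picture frame (8x10) £9.49: all other goods → 3.5% + 2.25% district = 5.75% → £0.545675
Subtotal = £120.49; unrounded tax = £5.9375 → £5.94; total due = £126.43

£126.43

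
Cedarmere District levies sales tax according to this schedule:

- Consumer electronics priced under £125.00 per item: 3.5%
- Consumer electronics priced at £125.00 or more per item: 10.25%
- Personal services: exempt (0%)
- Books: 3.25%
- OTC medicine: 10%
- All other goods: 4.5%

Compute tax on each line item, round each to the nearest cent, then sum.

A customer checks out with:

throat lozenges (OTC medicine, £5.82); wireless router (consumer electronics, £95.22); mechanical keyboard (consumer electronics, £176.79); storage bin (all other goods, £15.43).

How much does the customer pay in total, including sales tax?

£315.98

Throat lozenges £5.82: OTC medicine → 10% → £0.58
Wireless router £95.22: consumer electronics, under £125.00 → 3.5% → £3.33
Mechanical keyboard £176.79: consumer electronics, £125.00 or more → 10.25% → £18.12
Storage bin £15.43: all other goods → 4.5% → £0.69
Subtotal = £293.26; tax = £22.72; total due = £315.98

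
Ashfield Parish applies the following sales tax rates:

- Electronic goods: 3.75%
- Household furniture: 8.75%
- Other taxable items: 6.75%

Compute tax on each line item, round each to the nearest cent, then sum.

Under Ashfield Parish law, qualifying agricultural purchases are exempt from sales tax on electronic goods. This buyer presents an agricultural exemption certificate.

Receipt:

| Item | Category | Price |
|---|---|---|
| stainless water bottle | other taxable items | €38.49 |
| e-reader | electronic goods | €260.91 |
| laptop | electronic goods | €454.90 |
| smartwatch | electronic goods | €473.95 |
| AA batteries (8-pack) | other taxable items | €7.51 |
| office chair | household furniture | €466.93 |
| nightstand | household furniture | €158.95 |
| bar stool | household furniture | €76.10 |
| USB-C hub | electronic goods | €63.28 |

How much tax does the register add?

€64.54

Stainless water bottle €38.49: other taxable items → 6.75% → €2.60
E-reader €260.91: electronic goods, buyer-exempt → 0% → €0.00
Laptop €454.90: electronic goods, buyer-exempt → 0% → €0.00
Smartwatch €473.95: electronic goods, buyer-exempt → 0% → €0.00
AA batteries (8-pack) €7.51: other taxable items → 6.75% → €0.51
Office chair €466.93: household furniture → 8.75% → €40.86
Nightstand €158.95: household furniture → 8.75% → €13.91
Bar stool €76.10: household furniture → 8.75% → €6.66
USB-C hub €63.28: electronic goods, buyer-exempt → 0% → €0.00
Total tax = €2.60 + €0.51 + €40.86 + €13.91 + €6.66 = €64.54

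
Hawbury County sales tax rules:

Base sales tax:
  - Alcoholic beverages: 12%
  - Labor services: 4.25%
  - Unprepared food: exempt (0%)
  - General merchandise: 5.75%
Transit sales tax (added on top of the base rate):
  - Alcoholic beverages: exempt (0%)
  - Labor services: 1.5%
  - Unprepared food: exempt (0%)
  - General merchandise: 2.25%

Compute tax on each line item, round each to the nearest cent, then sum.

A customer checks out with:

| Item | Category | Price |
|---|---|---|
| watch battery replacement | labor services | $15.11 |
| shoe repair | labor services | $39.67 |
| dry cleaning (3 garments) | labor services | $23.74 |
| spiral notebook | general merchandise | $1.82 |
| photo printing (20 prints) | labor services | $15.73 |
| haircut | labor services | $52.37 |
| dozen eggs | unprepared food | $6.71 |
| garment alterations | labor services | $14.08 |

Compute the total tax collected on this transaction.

$9.39

Watch battery replacement $15.11: labor services → 4.25% + 1.5% transit = 5.75% → $0.87
Shoe repair $39.67: labor services → 4.25% + 1.5% transit = 5.75% → $2.28
Dry cleaning (3 garments) $23.74: labor services → 4.25% + 1.5% transit = 5.75% → $1.37
Spiral notebook $1.82: general merchandise → 5.75% + 2.25% transit = 8% → $0.15
Photo printing (20 prints) $15.73: labor services → 4.25% + 1.5% transit = 5.75% → $0.90
Haircut $52.37: labor services → 4.25% + 1.5% transit = 5.75% → $3.01
Dozen eggs $6.71: unprepared food → 0% + 0% transit = 0% → $0.00
Garment alterations $14.08: labor services → 4.25% + 1.5% transit = 5.75% → $0.81
Total tax = $0.87 + $2.28 + $1.37 + $0.15 + $0.90 + $3.01 + $0.81 = $9.39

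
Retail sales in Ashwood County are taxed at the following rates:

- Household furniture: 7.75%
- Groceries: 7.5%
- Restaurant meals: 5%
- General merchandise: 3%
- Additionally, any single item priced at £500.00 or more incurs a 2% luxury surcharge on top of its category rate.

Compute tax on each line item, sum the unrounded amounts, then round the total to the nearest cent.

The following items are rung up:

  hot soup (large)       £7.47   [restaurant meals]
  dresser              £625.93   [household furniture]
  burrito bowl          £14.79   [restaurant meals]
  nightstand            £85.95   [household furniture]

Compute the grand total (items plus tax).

£802.94

Hot soup (large) £7.47: restaurant meals → 5% → £0.3735
Dresser £625.93: household furniture → 7.75% + 2% surcharge = 9.75% → £61.028175
Burrito bowl £14.79: restaurant meals → 5% → £0.7395
Nightstand £85.95: household furniture → 7.75% → £6.661125
Subtotal = £734.14; unrounded tax = £68.8023 → £68.80; total due = £802.94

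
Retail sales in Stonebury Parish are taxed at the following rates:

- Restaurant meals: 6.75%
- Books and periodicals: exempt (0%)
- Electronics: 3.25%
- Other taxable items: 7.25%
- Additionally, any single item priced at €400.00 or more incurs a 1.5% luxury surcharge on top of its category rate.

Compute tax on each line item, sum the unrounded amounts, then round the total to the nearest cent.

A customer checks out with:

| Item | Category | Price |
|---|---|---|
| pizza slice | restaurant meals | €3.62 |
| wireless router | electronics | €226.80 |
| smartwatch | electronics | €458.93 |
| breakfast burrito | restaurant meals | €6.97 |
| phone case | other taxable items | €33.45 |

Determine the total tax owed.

€32.31

Pizza slice €3.62: restaurant meals → 6.75% → €0.24435
Wireless router €226.80: electronics → 3.25% → €7.371
Smartwatch €458.93: electronics → 3.25% + 1.5% surcharge = 4.75% → €21.799175
Breakfast burrito €6.97: restaurant meals → 6.75% → €0.470475
Phone case €33.45: other taxable items → 7.25% → €2.425125
Unrounded tax sum = €32.310125 → €32.31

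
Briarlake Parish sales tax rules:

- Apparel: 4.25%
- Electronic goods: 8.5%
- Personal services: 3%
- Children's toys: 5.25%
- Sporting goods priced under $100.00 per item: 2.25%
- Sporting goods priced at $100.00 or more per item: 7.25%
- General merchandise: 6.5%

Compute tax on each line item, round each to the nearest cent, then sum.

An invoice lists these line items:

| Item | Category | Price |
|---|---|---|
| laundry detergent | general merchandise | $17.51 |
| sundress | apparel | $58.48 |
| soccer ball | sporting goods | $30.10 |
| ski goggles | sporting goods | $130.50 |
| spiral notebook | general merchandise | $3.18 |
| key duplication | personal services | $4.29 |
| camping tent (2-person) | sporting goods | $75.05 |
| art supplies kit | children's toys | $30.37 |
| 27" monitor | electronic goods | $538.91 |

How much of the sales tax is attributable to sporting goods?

Soccer ball $30.10: sporting goods, under $100.00 → 2.25% → $0.68
Ski goggles $130.50: sporting goods, $100.00 or more → 7.25% → $9.46
Camping tent (2-person) $75.05: sporting goods, under $100.00 → 2.25% → $1.69
Tax on sporting goods = $0.68 + $9.46 + $1.69 = $11.83

$11.83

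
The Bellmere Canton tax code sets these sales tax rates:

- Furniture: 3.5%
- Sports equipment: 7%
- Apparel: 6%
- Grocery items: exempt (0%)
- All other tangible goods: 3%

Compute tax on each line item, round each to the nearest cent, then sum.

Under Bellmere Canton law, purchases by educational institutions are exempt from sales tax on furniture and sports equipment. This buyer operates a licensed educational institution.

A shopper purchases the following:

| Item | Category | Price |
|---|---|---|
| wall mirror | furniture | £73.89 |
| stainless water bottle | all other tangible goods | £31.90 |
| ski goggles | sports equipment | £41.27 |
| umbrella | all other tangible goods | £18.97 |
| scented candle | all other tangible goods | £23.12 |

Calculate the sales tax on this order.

Wall mirror £73.89: furniture, buyer-exempt → 0% → £0.00
Stainless water bottle £31.90: all other tangible goods → 3% → £0.96
Ski goggles £41.27: sports equipment, buyer-exempt → 0% → £0.00
Umbrella £18.97: all other tangible goods → 3% → £0.57
Scented candle £23.12: all other tangible goods → 3% → £0.69
Total tax = £0.96 + £0.57 + £0.69 = £2.22

£2.22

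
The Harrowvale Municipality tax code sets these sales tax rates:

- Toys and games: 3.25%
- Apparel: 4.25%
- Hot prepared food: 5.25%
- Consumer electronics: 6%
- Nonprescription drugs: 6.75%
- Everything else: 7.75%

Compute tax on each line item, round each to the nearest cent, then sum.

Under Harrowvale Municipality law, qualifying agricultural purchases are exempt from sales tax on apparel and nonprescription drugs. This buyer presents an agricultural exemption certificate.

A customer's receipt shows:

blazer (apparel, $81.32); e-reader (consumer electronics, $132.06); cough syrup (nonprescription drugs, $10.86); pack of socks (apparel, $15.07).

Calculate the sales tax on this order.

Blazer $81.32: apparel, buyer-exempt → 0% → $0.00
E-reader $132.06: consumer electronics → 6% → $7.92
Cough syrup $10.86: nonprescription drugs, buyer-exempt → 0% → $0.00
Pack of socks $15.07: apparel, buyer-exempt → 0% → $0.00
Total tax = $7.92

$7.92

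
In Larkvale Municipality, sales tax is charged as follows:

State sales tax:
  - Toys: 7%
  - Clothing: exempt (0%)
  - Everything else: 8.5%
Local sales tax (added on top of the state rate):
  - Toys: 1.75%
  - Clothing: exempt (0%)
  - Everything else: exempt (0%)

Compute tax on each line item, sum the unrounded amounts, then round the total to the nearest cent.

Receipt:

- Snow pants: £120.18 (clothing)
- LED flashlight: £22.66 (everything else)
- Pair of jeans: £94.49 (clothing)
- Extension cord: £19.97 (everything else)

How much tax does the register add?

Snow pants £120.18: clothing → 0% + 0% local = 0% → £0.00
LED flashlight £22.66: everything else → 8.5% + 0% local = 8.5% → £1.9261
Pair of jeans £94.49: clothing → 0% + 0% local = 0% → £0.00
Extension cord £19.97: everything else → 8.5% + 0% local = 8.5% → £1.69745
Unrounded tax sum = £3.62355 → £3.62

£3.62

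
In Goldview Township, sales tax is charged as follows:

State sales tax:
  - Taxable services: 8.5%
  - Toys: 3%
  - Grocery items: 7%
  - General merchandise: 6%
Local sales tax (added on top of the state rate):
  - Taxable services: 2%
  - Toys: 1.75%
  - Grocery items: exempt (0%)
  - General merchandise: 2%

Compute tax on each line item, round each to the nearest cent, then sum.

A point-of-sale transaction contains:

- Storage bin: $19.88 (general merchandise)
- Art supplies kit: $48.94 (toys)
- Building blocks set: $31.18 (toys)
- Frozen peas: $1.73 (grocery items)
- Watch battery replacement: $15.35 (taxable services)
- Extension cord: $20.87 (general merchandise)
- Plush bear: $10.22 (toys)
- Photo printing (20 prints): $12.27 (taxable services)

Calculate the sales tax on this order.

Storage bin $19.88: general merchandise → 6% + 2% local = 8% → $1.59
Art supplies kit $48.94: toys → 3% + 1.75% local = 4.75% → $2.32
Building blocks set $31.18: toys → 3% + 1.75% local = 4.75% → $1.48
Frozen peas $1.73: grocery items → 7% + 0% local = 7% → $0.12
Watch battery replacement $15.35: taxable services → 8.5% + 2% local = 10.5% → $1.61
Extension cord $20.87: general merchandise → 6% + 2% local = 8% → $1.67
Plush bear $10.22: toys → 3% + 1.75% local = 4.75% → $0.49
Photo printing (20 prints) $12.27: taxable services → 8.5% + 2% local = 10.5% → $1.29
Total tax = $1.59 + $2.32 + $1.48 + $0.12 + $1.61 + $1.67 + $0.49 + $1.29 = $10.57

$10.57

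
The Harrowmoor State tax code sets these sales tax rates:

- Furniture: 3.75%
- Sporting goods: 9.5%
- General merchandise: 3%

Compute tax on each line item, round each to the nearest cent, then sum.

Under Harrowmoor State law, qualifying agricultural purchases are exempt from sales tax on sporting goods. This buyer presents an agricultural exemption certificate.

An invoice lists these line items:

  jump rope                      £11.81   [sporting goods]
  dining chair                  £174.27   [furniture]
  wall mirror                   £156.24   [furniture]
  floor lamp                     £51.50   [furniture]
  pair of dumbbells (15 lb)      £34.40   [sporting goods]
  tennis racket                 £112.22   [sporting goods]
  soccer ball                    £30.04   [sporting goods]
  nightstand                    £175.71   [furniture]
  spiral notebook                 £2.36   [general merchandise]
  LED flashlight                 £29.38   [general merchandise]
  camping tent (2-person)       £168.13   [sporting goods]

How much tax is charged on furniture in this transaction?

£20.92

Dining chair £174.27: furniture → 3.75% → £6.54
Wall mirror £156.24: furniture → 3.75% → £5.86
Floor lamp £51.50: furniture → 3.75% → £1.93
Nightstand £175.71: furniture → 3.75% → £6.59
Tax on furniture = £6.54 + £5.86 + £1.93 + £6.59 = £20.92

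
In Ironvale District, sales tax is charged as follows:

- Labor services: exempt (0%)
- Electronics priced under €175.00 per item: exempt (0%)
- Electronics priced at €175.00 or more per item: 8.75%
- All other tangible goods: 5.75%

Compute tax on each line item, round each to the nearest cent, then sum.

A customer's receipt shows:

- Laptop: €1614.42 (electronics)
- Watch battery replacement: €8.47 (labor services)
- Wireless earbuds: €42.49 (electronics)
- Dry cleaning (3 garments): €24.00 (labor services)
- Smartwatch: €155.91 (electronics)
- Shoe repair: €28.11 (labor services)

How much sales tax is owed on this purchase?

Laptop €1614.42: electronics, €175.00 or more → 8.75% → €141.26
Watch battery replacement €8.47: labor services → 0% → €0.00
Wireless earbuds €42.49: electronics, under €175.00 → 0% → €0.00
Dry cleaning (3 garments) €24.00: labor services → 0% → €0.00
Smartwatch €155.91: electronics, under €175.00 → 0% → €0.00
Shoe repair €28.11: labor services → 0% → €0.00
Total tax = €141.26

€141.26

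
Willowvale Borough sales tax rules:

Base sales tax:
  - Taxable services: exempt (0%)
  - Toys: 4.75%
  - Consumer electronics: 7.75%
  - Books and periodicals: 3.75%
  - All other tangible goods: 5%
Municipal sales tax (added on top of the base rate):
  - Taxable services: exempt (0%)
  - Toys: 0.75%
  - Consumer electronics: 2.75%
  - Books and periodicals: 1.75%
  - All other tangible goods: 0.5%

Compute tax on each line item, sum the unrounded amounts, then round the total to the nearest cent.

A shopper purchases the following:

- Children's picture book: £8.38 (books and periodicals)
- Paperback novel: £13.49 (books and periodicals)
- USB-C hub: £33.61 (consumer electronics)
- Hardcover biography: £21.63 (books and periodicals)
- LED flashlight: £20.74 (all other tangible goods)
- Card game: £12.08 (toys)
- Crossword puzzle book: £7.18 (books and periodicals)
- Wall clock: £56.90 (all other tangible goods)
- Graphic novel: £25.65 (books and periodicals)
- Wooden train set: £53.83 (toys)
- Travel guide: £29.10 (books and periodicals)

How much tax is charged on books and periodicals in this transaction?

£5.80

Children's picture book £8.38: books and periodicals → 3.75% + 1.75% municipal = 5.5% → £0.4609
Paperback novel £13.49: books and periodicals → 3.75% + 1.75% municipal = 5.5% → £0.74195
Hardcover biography £21.63: books and periodicals → 3.75% + 1.75% municipal = 5.5% → £1.18965
Crossword puzzle book £7.18: books and periodicals → 3.75% + 1.75% municipal = 5.5% → £0.3949
Graphic novel £25.65: books and periodicals → 3.75% + 1.75% municipal = 5.5% → £1.41075
Travel guide £29.10: books and periodicals → 3.75% + 1.75% municipal = 5.5% → £1.6005
Tax on books and periodicals: unrounded sum = £5.79865 → £5.80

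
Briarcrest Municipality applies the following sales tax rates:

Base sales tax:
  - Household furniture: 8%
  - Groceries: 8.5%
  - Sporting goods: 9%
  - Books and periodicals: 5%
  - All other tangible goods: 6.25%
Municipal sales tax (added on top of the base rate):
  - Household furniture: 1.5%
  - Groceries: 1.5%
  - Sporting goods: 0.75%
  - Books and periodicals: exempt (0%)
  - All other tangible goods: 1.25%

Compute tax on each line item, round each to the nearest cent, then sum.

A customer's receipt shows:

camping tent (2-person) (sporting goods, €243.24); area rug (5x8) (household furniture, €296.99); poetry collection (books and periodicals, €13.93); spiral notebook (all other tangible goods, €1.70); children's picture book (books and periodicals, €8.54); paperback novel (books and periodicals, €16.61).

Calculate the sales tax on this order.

Camping tent (2-person) €243.24: sporting goods → 9% + 0.75% municipal = 9.75% → €23.72
Area rug (5x8) €296.99: household furniture → 8% + 1.5% municipal = 9.5% → €28.21
Poetry collection €13.93: books and periodicals → 5% + 0% municipal = 5% → €0.70
Spiral notebook €1.70: all other tangible goods → 6.25% + 1.25% municipal = 7.5% → €0.13
Children's picture book €8.54: books and periodicals → 5% + 0% municipal = 5% → €0.43
Paperback novel €16.61: books and periodicals → 5% + 0% municipal = 5% → €0.83
Total tax = €23.72 + €28.21 + €0.70 + €0.13 + €0.43 + €0.83 = €54.02

€54.02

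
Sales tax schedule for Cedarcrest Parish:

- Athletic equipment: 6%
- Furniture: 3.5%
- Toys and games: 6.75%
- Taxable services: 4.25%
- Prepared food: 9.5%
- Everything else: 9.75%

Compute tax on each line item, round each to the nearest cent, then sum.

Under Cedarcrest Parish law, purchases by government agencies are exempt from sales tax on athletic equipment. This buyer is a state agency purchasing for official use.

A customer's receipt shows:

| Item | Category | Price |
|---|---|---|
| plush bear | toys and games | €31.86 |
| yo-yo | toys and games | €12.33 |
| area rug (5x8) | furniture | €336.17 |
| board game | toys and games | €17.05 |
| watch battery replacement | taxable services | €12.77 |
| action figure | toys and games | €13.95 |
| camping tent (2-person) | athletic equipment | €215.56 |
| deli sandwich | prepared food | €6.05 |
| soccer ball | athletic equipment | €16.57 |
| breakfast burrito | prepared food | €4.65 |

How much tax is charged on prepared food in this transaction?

€1.01

Deli sandwich €6.05: prepared food → 9.5% → €0.57
Breakfast burrito €4.65: prepared food → 9.5% → €0.44
Tax on prepared food = €0.57 + €0.44 = €1.01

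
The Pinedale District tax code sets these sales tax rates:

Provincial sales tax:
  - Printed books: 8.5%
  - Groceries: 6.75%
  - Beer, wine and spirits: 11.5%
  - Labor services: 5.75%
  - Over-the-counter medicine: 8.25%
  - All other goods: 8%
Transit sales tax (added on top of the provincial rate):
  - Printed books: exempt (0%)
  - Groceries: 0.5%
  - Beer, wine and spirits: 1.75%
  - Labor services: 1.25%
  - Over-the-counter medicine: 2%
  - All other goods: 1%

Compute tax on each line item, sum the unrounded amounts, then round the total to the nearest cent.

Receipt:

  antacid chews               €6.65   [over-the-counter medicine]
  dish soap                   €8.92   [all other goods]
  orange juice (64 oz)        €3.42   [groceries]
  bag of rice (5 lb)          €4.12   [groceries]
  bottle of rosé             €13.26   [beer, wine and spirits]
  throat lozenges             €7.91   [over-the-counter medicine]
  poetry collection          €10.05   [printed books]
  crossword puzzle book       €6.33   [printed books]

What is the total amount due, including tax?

€66.65

Antacid chews €6.65: over-the-counter medicine → 8.25% + 2% transit = 10.25% → €0.681625
Dish soap €8.92: all other goods → 8% + 1% transit = 9% → €0.8028
Orange juice (64 oz) €3.42: groceries → 6.75% + 0.5% transit = 7.25% → €0.24795
Bag of rice (5 lb) €4.12: groceries → 6.75% + 0.5% transit = 7.25% → €0.2987
Bottle of rosé €13.26: beer, wine and spirits → 11.5% + 1.75% transit = 13.25% → €1.75695
Throat lozenges €7.91: over-the-counter medicine → 8.25% + 2% transit = 10.25% → €0.810775
Poetry collection €10.05: printed books → 8.5% + 0% transit = 8.5% → €0.85425
Crossword puzzle book €6.33: printed books → 8.5% + 0% transit = 8.5% → €0.53805
Subtotal = €60.66; unrounded tax = €5.9911 → €5.99; total due = €66.65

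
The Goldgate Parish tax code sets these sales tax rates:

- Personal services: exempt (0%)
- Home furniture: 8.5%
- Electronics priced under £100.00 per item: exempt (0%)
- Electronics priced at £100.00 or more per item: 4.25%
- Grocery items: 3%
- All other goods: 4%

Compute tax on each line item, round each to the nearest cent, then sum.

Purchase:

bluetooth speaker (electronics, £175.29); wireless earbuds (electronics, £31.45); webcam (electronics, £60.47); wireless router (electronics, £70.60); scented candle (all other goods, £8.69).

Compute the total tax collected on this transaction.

Bluetooth speaker £175.29: electronics, £100.00 or more → 4.25% → £7.45
Wireless earbuds £31.45: electronics, under £100.00 → 0% → £0.00
Webcam £60.47: electronics, under £100.00 → 0% → £0.00
Wireless router £70.60: electronics, under £100.00 → 0% → £0.00
Scented candle £8.69: all other goods → 4% → £0.35
Total tax = £7.45 + £0.35 = £7.80

£7.80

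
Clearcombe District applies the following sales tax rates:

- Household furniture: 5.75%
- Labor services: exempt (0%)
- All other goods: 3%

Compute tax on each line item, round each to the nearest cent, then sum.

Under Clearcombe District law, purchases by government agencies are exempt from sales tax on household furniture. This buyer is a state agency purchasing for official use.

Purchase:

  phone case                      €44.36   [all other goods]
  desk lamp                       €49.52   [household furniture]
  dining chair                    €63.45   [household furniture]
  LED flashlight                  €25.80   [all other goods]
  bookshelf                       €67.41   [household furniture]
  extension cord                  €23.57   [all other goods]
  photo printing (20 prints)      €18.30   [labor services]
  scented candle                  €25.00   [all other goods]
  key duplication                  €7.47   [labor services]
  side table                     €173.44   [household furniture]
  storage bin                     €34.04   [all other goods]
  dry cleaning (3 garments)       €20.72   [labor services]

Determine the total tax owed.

Phone case €44.36: all other goods → 3% → €1.33
Desk lamp €49.52: household furniture, buyer-exempt → 0% → €0.00
Dining chair €63.45: household furniture, buyer-exempt → 0% → €0.00
LED flashlight €25.80: all other goods → 3% → €0.77
Bookshelf €67.41: household furniture, buyer-exempt → 0% → €0.00
Extension cord €23.57: all other goods → 3% → €0.71
Photo printing (20 prints) €18.30: labor services → 0% → €0.00
Scented candle €25.00: all other goods → 3% → €0.75
Key duplication €7.47: labor services → 0% → €0.00
Side table €173.44: household furniture, buyer-exempt → 0% → €0.00
Storage bin €34.04: all other goods → 3% → €1.02
Dry cleaning (3 garments) €20.72: labor services → 0% → €0.00
Total tax = €1.33 + €0.77 + €0.71 + €0.75 + €1.02 = €4.58

€4.58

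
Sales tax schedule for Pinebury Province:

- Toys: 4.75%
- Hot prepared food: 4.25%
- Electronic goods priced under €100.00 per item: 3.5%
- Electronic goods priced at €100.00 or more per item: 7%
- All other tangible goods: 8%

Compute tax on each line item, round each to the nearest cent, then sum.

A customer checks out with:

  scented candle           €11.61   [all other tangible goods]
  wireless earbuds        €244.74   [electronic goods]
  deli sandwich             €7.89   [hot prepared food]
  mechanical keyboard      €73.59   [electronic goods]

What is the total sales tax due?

Scented candle €11.61: all other tangible goods → 8% → €0.93
Wireless earbuds €244.74: electronic goods, €100.00 or more → 7% → €17.13
Deli sandwich €7.89: hot prepared food → 4.25% → €0.34
Mechanical keyboard €73.59: electronic goods, under €100.00 → 3.5% → €2.58
Total tax = €0.93 + €17.13 + €0.34 + €2.58 = €20.98

€20.98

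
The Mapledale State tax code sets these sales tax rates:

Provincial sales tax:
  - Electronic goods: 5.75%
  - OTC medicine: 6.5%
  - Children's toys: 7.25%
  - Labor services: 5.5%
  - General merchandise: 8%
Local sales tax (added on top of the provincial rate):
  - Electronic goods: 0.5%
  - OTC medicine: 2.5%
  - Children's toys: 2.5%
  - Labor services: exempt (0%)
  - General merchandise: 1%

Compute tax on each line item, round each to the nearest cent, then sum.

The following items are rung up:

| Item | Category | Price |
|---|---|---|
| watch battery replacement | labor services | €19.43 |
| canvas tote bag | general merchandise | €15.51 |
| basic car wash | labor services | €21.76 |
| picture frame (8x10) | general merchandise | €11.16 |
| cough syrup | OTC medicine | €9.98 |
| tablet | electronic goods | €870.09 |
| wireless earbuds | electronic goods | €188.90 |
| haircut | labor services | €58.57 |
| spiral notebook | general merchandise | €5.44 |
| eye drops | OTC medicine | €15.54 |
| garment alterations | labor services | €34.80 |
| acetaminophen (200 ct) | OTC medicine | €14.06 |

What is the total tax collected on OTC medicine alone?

Cough syrup €9.98: OTC medicine → 6.5% + 2.5% local = 9% → €0.90
Eye drops €15.54: OTC medicine → 6.5% + 2.5% local = 9% → €1.40
Acetaminophen (200 ct) €14.06: OTC medicine → 6.5% + 2.5% local = 9% → €1.27
Tax on OTC medicine = €0.90 + €1.40 + €1.27 = €3.57

€3.57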